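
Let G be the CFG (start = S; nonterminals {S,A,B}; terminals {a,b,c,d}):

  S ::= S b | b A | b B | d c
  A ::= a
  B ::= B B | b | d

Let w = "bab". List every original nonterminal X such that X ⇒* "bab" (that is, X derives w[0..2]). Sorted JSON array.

Convert to CNF:
  S -> S T0 | T0 A | T0 B | T1 T2
  A -> a
  B -> B B | b | d
  T0 -> b
  T1 -> d
  T2 -> c

CYK table (by increasing span) — only the sub-triangle for w[0..2]:
  [0..0]={B,T0}  "b"  orig:{B}
  [1..1]={A}  "a"
  [2..2]={B,T0}  "b"  orig:{B}
  [0..1]={S}  "ba"
  [1..2]=∅  "ab"
  [0..2]={S}  "bab"

Original NTs in T[0,2] deriving "bab": ["S"]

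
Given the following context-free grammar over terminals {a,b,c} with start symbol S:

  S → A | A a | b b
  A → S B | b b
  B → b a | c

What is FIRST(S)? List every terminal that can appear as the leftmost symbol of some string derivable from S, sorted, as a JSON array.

Compute FIRST by fixpoint:
iter 1:
  A via A→b b: +{b}
  B via B→b a: +{b}
  B via B→c: +{c}
  S via S→A: +{b}
  FIRST(S)={b}  FIRST(A)={b}  FIRST(B)={b,c}
iter 2: (no change)
  FIRST(S)={b}  FIRST(A)={b}  FIRST(B)={b,c}

FIRST(S) = ["b"]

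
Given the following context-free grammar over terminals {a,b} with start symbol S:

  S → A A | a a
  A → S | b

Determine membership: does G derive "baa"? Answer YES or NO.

Convert to CNF:
  S -> A A | T0 T0
  A -> A A | T0 T0 | b
  T0 -> a

CYK fill:
  [0..0]={A}  "b"
  [1..1]={T0}  "a"  orig:{}
  [2..2]={T0}  "a"  orig:{}
  [0..1]=∅  "ba"
  [1..2]={A,S}  "aa"
  [0..2]={A,S}  "baa"

S ∈ T[0,2] ⇒ YES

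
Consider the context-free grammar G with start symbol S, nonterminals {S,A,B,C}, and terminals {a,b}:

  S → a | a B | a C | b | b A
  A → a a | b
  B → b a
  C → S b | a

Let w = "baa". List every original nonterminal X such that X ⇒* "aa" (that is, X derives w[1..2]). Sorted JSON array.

CNF form of G:
  S -> T0 B | T0 C | T1 A | a | b
  A -> T0 T0 | b
  B -> T1 T0
  C -> S T1 | a
  T0 -> a
  T1 -> b

CYK table (by increasing span) — only the sub-triangle for w[1..2]:
  T[1,1] 'a' = {C,S,T0}  orig:{C,S}
  T[2,2] 'a' = {C,S,T0}  orig:{C,S}
  T[1,2] 'aa' = {A,S}

Original NTs in T[1,2] deriving "aa": ["A", "S"]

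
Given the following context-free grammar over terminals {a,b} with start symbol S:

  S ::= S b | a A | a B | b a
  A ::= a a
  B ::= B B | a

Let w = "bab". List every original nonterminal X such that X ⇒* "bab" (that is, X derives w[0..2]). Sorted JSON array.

CNF form of G:
  S -> S T1 | T0 A | T0 B | T1 T0
  A -> T0 T0
  B -> B B | a
  T0 -> a
  T1 -> b

CYK table (by increasing span) (cells [i..j] with 0 ≤ i ≤ j ≤ 2 only):
  cell(0,0) b: {T1}  orig:{}
  cell(1,1) a: {B,T0}  orig:{B}
  cell(2,2) b: {T1}  orig:{}
  cell(0,1) ba: {S}
  cell(1,2) ab: ∅
  cell(0,2) bab: {S}

Original NTs in T[0,2] deriving "bab": ["S"]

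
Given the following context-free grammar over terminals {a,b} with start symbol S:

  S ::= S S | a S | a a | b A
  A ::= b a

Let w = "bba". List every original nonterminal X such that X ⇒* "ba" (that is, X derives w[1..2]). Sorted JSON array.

Convert to CNF:
  S -> S S | T0 A | T1 S | T1 T1
  A -> T0 T1
  T0 -> b
  T1 -> a

CYK table (by increasing span), restricted to cells inside w[1..2]:
  [1..1]={T0}  "b"  orig:{}
  [2..2]={T1}  "a"  orig:{}
  [1..2]={A}  "ba"

Original NTs in T[1,2] deriving "ba": ["A"]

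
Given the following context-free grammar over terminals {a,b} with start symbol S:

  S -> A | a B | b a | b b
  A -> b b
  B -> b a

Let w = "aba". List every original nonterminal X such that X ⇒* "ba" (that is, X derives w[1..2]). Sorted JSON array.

Convert to CNF:
  S -> T0 T0 | T0 T1 | T1 B
  A -> T0 T0
  B -> T0 T1
  T0 -> b
  T1 -> a

Fill CYK table bottom-up, restricted to cells inside w[1..2]:
  T[1,1] 'b' = {T0}  orig:{}
  T[2,2] 'a' = {T1}  orig:{}
  T[1,2] 'ba' = {B,S}

Original NTs in T[1,2] deriving "ba": ["B", "S"]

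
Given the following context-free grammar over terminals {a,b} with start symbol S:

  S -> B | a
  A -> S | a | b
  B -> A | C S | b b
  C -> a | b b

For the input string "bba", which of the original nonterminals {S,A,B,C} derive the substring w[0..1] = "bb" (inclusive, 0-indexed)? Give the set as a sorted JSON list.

Convert to CNF:
  S -> C S | T0 T0 | a | b
  A -> C S | T0 T0 | a | b
  B -> C S | T0 T0 | a | b
  C -> T0 T0 | a
  T0 -> b

CYK fill (cells [i..j] with 0 ≤ i ≤ j ≤ 1 only):
  T[0,0] 'b' = {A,B,S,T0}  orig:{A,B,S}
  T[1,1] 'b' = {A,B,S,T0}  orig:{A,B,S}
  T[0,1] 'bb' = {A,B,C,S}

Original NTs in T[0,1] deriving "bb": ["A", "B", "C", "S"]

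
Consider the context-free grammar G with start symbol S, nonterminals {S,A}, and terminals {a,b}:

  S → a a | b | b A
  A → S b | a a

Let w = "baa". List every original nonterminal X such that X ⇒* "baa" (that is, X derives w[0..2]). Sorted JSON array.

CNF form of G:
  S -> T0 A | T1 T1 | b
  A -> S T0 | T1 T1
  T0 -> b
  T1 -> a

CYK fill, restricted to cells inside w[0..2]:
  T[0,0] 'b' = {S,T0}  orig:{S}
  T[1,1] 'a' = {T1}  orig:{}
  T[2,2] 'a' = {T1}  orig:{}
  T[0,1] 'ba' = ∅
  T[1,2] 'aa' = {A,S}
  T[0,2] 'baa' = {S}

Original NTs in T[0,2] deriving "baa": ["S"]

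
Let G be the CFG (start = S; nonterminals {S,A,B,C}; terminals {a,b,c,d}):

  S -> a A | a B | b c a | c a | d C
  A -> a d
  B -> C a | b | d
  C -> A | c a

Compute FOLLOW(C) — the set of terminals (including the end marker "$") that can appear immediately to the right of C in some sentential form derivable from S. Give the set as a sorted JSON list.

FIRST iteration:
pass 1:
  A via A→a d: +{a}
  B via B→b: +{b}
  B via B→d: +{d}
  C via C→A: +{a}
  C via C→c a: +{c}
  S via S→a A: +{a}
  S via S→b c a: +{b}
  S via S→c a: +{c}
  S via S→d C: +{d}
  FIRST[S]={a,b,c,d}  FIRST[A]={a}  FIRST[B]={b,d}  FIRST[C]={a,c}
pass 2:
  B via B→C a: +{a,c}
  FIRST[S]={a,b,c,d}  FIRST[A]={a}  FIRST[B]={a,b,c,d}  FIRST[C]={a,c}
pass 3: (stable)
  FIRST[S]={a,b,c,d}  FIRST[A]={a}  FIRST[B]={a,b,c,d}  FIRST[C]={a,c}

FOLLOW iteration:
seed FOLLOW(S) with $
pass 1:
  B→C a: FOLLOW(C) ⊇ FIRST(a) = {a}; new: +{a}
  C→A: FOLLOW(A) ⊇ FOLLOW(C) ⊇ {a}; new: +{a}
  S→a A: FOLLOW(A) ⊇ FOLLOW(S) ⊇ {$}; new: +{$}
  S→a B: FOLLOW(B) ⊇ FOLLOW(S) ⊇ {$}; new: +{$}
  S→d C: FOLLOW(C) ⊇ FOLLOW(S) ⊇ {$}; new: +{$}
  S: {$}  A: {$,a}  B: {$}  C: {$,a}
pass 2: — fixpoint
  S: {$}  A: {$,a}  B: {$}  C: {$,a}

FOLLOW(C) = ["$", "a"]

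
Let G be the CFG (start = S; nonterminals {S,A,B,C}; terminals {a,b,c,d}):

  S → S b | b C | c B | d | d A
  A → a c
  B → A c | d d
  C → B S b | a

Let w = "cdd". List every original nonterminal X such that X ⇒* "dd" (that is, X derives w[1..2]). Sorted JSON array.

Convert to CNF:
  S -> S T3 | T1 B | T2 A | T3 C | d
  A -> T0 T1
  B -> A T1 | T2 T2
  C -> B X4 | a
  T0 -> a
  T1 -> c
  T2 -> d
  T3 -> b
  X4 -> S T3

CYK fill, restricted to cells inside w[1..2]:
  cell(1,1) d: {S,T2}  orig:{S}
  cell(2,2) d: {S,T2}  orig:{S}
  cell(1,2) dd: {B}

Original NTs in T[1,2] deriving "dd": ["B"]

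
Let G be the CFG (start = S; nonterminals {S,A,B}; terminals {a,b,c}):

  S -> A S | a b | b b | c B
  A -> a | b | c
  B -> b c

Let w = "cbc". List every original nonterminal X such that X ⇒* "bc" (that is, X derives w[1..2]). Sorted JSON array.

CNF form of G:
  S -> A S | T0 T0 | T1 B | T2 T0
  A -> a | b | c
  B -> T0 T1
  T0 -> b
  T1 -> c
  T2 -> a

Fill CYK table bottom-up (cells [i..j] with 1 ≤ i ≤ j ≤ 2 only):
  cell(1,1) b: {A,T0}  orig:{A}
  cell(2,2) c: {A,T1}  orig:{A}
  cell(1,2) bc: {B}

Original NTs in T[1,2] deriving "bc": ["B"]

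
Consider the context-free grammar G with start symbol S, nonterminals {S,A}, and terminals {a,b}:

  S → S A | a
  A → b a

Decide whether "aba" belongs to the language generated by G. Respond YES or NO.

Convert to CNF:
  S -> S A | a
  A -> T0 T1
  T0 -> b
  T1 -> a

CYK fill:
  cell(0,0) a: {S,T1}  orig:{S}
  cell(1,1) b: {T0}  orig:{}
  cell(2,2) a: {S,T1}  orig:{S}
  cell(0,1) ab: ∅
  cell(1,2) ba: {A}
  cell(0,2) aba: {S}

S ∈ T[0,2] ⇒ YES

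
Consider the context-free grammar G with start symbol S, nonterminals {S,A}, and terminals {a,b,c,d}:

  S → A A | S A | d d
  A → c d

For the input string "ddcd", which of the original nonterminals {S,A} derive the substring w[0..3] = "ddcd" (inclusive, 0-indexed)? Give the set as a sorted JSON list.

Convert to CNF:
  S -> A A | S A | T1 T1
  A -> T0 T1
  T0 -> c
  T1 -> d

CYK fill (cells [i..j] with 0 ≤ i ≤ j ≤ 3 only):
  cell(0,0) d: {T1}  orig:{}
  cell(1,1) d: {T1}  orig:{}
  cell(2,2) c: {T0}  orig:{}
  cell(3,3) d: {T1}  orig:{}
  cell(0,1) dd: {S}
  cell(1,2) dc: ∅
  cell(2,3) cd: {A}
  cell(0,2) ddc: ∅
  cell(1,3) dcd: ∅
  cell(0,3) ddcd: {S}

Original NTs in T[0,3] deriving "ddcd": ["S"]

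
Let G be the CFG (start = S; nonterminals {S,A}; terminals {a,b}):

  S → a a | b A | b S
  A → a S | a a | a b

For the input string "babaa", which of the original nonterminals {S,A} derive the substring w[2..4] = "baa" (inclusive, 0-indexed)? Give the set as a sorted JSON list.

Convert to CNF:
  S -> T0 T0 | T1 A | T1 S
  A -> T0 S | T0 T0 | T0 T1
  T0 -> a
  T1 -> b

CYK table (by increasing span) (cells [i..j] with 2 ≤ i ≤ j ≤ 4 only):
  cell(2,2) b: {T1}  orig:{}
  cell(3,3) a: {T0}  orig:{}
  cell(4,4) a: {T0}  orig:{}
  cell(2,3) ba: ∅
  cell(3,4) aa: {A,S}
  cell(2,4) baa: {S}

Original NTs in T[2,4] deriving "baa": ["S"]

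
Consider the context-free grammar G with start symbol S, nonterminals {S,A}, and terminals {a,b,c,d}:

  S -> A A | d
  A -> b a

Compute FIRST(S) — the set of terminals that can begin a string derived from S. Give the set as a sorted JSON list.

FIRST iteration:
[1]
  A via A→b a: +{b}
  S via S→A A: +{b}
  S via S→d: +{d}
  FIRST(S)={b,d}  FIRST(A)={b}
[2] — fixpoint
  FIRST(S)={b,d}  FIRST(A)={b}

FIRST(S) = ["b", "d"]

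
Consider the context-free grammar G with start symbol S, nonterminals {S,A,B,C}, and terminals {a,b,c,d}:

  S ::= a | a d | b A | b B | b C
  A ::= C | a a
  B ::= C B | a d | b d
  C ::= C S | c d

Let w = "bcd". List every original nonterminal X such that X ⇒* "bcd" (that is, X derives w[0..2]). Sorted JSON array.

CNF form of G:
  S -> T0 T2 | T3 A | T3 B | T3 C | a
  A -> C S | T0 T0 | T1 T2
  B -> C B | T0 T2 | T3 T2
  C -> C S | T1 T2
  T0 -> a
  T1 -> c
  T2 -> d
  T3 -> b

CYK fill, restricted to cells inside w[0..2]:
  cell(0,0) b: {T3}  orig:{}
  cell(1,1) c: {T1}  orig:{}
  cell(2,2) d: {T2}  orig:{}
  cell(0,1) bc: ∅
  cell(1,2) cd: {A,C}
  cell(0,2) bcd: {S}

Original NTs in T[0,2] deriving "bcd": ["S"]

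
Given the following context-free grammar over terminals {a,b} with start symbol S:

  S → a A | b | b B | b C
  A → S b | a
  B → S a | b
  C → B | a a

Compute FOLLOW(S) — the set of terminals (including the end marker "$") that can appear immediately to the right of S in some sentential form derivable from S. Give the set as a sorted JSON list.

FIRST sets, iterate to fixpoint:
round 1:
  A via A→a: +{a}
  B via B→b: +{b}
  C via C→B: +{b}
  C via C→a a: +{a}
  S via S→a A: +{a}
  S via S→b: +{b}
  FIRST(S)={a,b}  FIRST(A)={a}  FIRST(B)={b}  FIRST(C)={a,b}
round 2:
  A via A→S b: +{b}
  B via B→S a: +{a}
  FIRST(S)={a,b}  FIRST(A)={a,b}  FIRST(B)={a,b}  FIRST(C)={a,b}
round 3: (no change)
  FIRST(S)={a,b}  FIRST(A)={a,b}  FIRST(B)={a,b}  FIRST(C)={a,b}

FOLLOW sets:
initialize: $ ∈ FOLLOW(S)
[1]
  A→S b: FOLLOW(S) ⊇ FIRST(b) = {b}; new: +{b}
  B→S a: FOLLOW(S) ⊇ FIRST(a) = {a}; new: +{a}
  S→a A: FOLLOW(A) ⊇ FOLLOW(S) ⊇ {$,a,b}; new: +{$,a,b}
  S→b B: FOLLOW(B) ⊇ FOLLOW(S) ⊇ {$,a,b}; new: +{$,a,b}
  S→b C: FOLLOW(C) ⊇ FOLLOW(S) ⊇ {$,a,b}; new: +{$,a,b}
  FOLLOW[S]={$,a,b}  FOLLOW[A]={$,a,b}  FOLLOW[B]={$,a,b}  FOLLOW[C]={$,a,b}
[2] (stable)
  FOLLOW[S]={$,a,b}  FOLLOW[A]={$,a,b}  FOLLOW[B]={$,a,b}  FOLLOW[C]={$,a,b}

FOLLOW(S) = ["$", "a", "b"]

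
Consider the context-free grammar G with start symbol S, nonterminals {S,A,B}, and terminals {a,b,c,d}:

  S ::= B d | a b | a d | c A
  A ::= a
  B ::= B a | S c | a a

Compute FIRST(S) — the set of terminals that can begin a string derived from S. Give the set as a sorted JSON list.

FIRST iteration:
iter 1:
  A via A→a: +{a}
  B via B→a a: +{a}
  S via S→B d: +{a}
  S via S→c A: +{c}
  FIRST(S)={a,c}  FIRST(A)={a}  FIRST(B)={a}
iter 2:
  B via B→S c: +{c}
  FIRST(S)={a,c}  FIRST(A)={a}  FIRST(B)={a,c}
iter 3: done
  FIRST(S)={a,c}  FIRST(A)={a}  FIRST(B)={a,c}

FIRST(S) = ["a", "c"]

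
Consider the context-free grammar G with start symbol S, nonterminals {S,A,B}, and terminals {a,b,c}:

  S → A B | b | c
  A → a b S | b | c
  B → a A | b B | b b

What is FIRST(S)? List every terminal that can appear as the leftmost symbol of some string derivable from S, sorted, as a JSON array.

FIRST iteration:
[1]
  A via A→a b S: +{a}
  A via A→b: +{b}
  A via A→c: +{c}
  B via B→a A: +{a}
  B via B→b B: +{b}
  S via S→A B: +{a,b,c}
  FIRST(S)={a,b,c}  FIRST(A)={a,b,c}  FIRST(B)={a,b}
[2] — fixpoint
  FIRST(S)={a,b,c}  FIRST(A)={a,b,c}  FIRST(B)={a,b}

FIRST(S) = ["a", "b", "c"]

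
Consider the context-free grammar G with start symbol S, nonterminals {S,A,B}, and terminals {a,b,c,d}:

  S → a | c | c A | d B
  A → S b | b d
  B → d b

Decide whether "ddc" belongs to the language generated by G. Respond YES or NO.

CNF form of G:
  S -> T1 B | T2 A | a | c
  A -> S T0 | T0 T1
  B -> T1 T0
  T0 -> b
  T1 -> d
  T2 -> c

CYK fill:
  T[0,0] 'd' = {T1}  orig:{}
  T[1,1] 'd' = {T1}  orig:{}
  T[2,2] 'c' = {S,T2}  orig:{S}
  T[0,1] 'dd' = ∅
  T[1,2] 'dc' = ∅
  T[0,2] 'ddc' = ∅

S ∉ T[0,2] ⇒ NO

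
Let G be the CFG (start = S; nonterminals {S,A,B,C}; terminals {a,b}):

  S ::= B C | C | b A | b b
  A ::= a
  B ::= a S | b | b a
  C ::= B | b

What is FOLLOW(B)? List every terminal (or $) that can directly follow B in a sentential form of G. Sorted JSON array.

FIRST sets, iterate to fixpoint:
iter 1:
  A via A→a: +{a}
  B via B→a S: +{a}
  B via B→b: +{b}
  C via C→B: +{a,b}
  S via S→B C: +{a,b}
  FIRST[S]={a,b}  FIRST[A]={a}  FIRST[B]={a,b}  FIRST[C]={a,b}
iter 2: (no change)
  FIRST[S]={a,b}  FIRST[A]={a}  FIRST[B]={a,b}  FIRST[C]={a,b}

FOLLOW sets:
initialize: $ ∈ FOLLOW(S)
iter 1:
  S→B C: FOLLOW(B) ⊇ FIRST(C) = {a,b}; new: +{a,b}
  S→B C: FOLLOW(C) ⊇ FOLLOW(S) ⊇ {$}; new: +{$}
  S→b A: FOLLOW(A) ⊇ FOLLOW(S) ⊇ {$}; new: +{$}
  FOLLOW(S)={$}  FOLLOW(A)={$}  FOLLOW(B)={a,b}  FOLLOW(C)={$}
iter 2:
  B→a S: FOLLOW(S) ⊇ FOLLOW(B) ⊇ {a,b}; new: +{a,b}
  C→B: FOLLOW(B) ⊇ FOLLOW(C) ⊇ {$}; new: +{$}
  S→B C: FOLLOW(C) ⊇ FOLLOW(S) ⊇ {$,a,b}; new: +{a,b}
  S→b A: FOLLOW(A) ⊇ FOLLOW(S) ⊇ {$,a,b}; new: +{a,b}
  FOLLOW(S)={$,a,b}  FOLLOW(A)={$,a,b}  FOLLOW(B)={$,a,b}  FOLLOW(C)={$,a,b}
iter 3: (stable)
  FOLLOW(S)={$,a,b}  FOLLOW(A)={$,a,b}  FOLLOW(B)={$,a,b}  FOLLOW(C)={$,a,b}

FOLLOW(B) = ["$", "a", "b"]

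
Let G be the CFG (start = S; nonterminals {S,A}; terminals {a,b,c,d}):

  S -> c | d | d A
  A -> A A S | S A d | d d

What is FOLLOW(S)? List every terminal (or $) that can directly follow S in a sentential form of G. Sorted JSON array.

FIRST sets, iterate to fixpoint:
round 1:
  A via A→d d: +{d}
  S via S→c: +{c}
  S via S→d: +{d}
  FIRST(S)={c,d}  FIRST(A)={d}
round 2:
  A via A→S A d: +{c}
  FIRST(S)={c,d}  FIRST(A)={c,d}
round 3: (no change)
  FIRST(S)={c,d}  FIRST(A)={c,d}

FOLLOW sets:
seed FOLLOW(S) with $
iter 1:
  A→A A S: FOLLOW(A) ⊇ FIRST(A) = {c,d}; new: +{c,d}
  A→A A S: FOLLOW(S) ⊇ FOLLOW(A) ⊇ {c,d}; new: +{c,d}
  S→d A: FOLLOW(A) ⊇ FOLLOW(S) ⊇ {$,c,d}; new: +{$}
  FOLLOW(S)={$,c,d}  FOLLOW(A)={$,c,d}
iter 2: (stable)
  FOLLOW(S)={$,c,d}  FOLLOW(A)={$,c,d}

FOLLOW(S) = ["$", "c", "d"]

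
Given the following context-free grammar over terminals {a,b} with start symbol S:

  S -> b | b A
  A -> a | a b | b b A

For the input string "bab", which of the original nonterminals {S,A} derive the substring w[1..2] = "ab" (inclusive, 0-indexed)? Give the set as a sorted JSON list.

CNF form of G:
  S -> T1 A | b
  A -> T0 T1 | T1 X2 | a
  T0 -> a
  T1 -> b
  X2 -> T1 A

CYK table (by increasing span) — only the sub-triangle for w[1..2]:
  cell(1,1) a: {A,T0}  orig:{A}
  cell(2,2) b: {S,T1}  orig:{S}
  cell(1,2) ab: {A}

Original NTs in T[1,2] deriving "ab": ["A"]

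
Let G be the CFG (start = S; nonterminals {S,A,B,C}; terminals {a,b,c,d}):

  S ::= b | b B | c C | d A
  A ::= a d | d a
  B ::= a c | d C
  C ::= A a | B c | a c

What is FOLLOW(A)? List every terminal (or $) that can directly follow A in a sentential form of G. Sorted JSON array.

FIRST iteration:
[1]
  A via A→a d: +{a}
  A via A→d a: +{d}
  B via B→a c: +{a}
  B via B→d C: +{d}
  C via C→A a: +{a,d}
  S via S→b: +{b}
  S via S→c C: +{c}
  S via S→d A: +{d}
  FIRST[S]={b,c,d}  FIRST[A]={a,d}  FIRST[B]={a,d}  FIRST[C]={a,d}
[2] (stable)
  FIRST[S]={b,c,d}  FIRST[A]={a,d}  FIRST[B]={a,d}  FIRST[C]={a,d}

FOLLOW iteration:
seed FOLLOW(S) with $
[1]
  C→A a: FOLLOW(A) ⊇ FIRST(a) = {a}; new: +{a}
  C→B c: FOLLOW(B) ⊇ FIRST(c) = {c}; new: +{c}
  S→b B: FOLLOW(B) ⊇ FOLLOW(S) ⊇ {$}; new: +{$}
  S→c C: FOLLOW(C) ⊇ FOLLOW(S) ⊇ {$}; new: +{$}
  S→d A: FOLLOW(A) ⊇ FOLLOW(S) ⊇ {$}; new: +{$}
  FOLLOW(S)={$}  FOLLOW(A)={$,a}  FOLLOW(B)={$,c}  FOLLOW(C)={$}
[2]
  B→d C: FOLLOW(C) ⊇ FOLLOW(B) ⊇ {$,c}; new: +{c}
  FOLLOW(S)={$}  FOLLOW(A)={$,a}  FOLLOW(B)={$,c}  FOLLOW(C)={$,c}
[3] — fixpoint
  FOLLOW(S)={$}  FOLLOW(A)={$,a}  FOLLOW(B)={$,c}  FOLLOW(C)={$,c}

FOLLOW(A) = ["$", "a"]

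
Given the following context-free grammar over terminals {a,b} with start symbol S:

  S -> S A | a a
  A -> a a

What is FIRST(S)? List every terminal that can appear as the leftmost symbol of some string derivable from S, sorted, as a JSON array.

FIRST iteration:
pass 1:
  A via A→a a: +{a}
  S via S→a a: +{a}
  FIRST(S)={a}  FIRST(A)={a}
pass 2: — fixpoint
  FIRST(S)={a}  FIRST(A)={a}

FIRST(S) = ["a"]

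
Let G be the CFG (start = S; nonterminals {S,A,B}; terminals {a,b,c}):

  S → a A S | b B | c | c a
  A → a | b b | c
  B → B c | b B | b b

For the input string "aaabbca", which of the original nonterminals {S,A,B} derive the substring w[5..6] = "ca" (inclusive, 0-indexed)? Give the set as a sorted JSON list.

Convert to CNF:
  S -> T0 B | T1 T2 | T2 X3 | c
  A -> T0 T0 | a | c
  B -> B T1 | T0 B | T0 T0
  T0 -> b
  T1 -> c
  T2 -> a
  X3 -> A S

CYK table (by increasing span) — only the sub-triangle for w[5..6]:
  [5..5]={A,S,T1}  "c"  orig:{A,S}
  [6..6]={A,T2}  "a"  orig:{A}
  [5..6]={S}  "ca"

Original NTs in T[5,6] deriving "ca": ["S"]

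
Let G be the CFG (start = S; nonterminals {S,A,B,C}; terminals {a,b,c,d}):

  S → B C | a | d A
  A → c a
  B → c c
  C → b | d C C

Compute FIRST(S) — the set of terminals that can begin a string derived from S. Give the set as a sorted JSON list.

FIRST iteration:
pass 1:
  A via A→c a: +{c}
  B via B→c c: +{c}
  C via C→b: +{b}
  C via C→d C C: +{d}
  S via S→B C: +{c}
  S via S→a: +{a}
  S via S→d A: +{d}
  FIRST(S)={a,c,d}  FIRST(A)={c}  FIRST(B)={c}  FIRST(C)={b,d}
pass 2: (stable)
  FIRST(S)={a,c,d}  FIRST(A)={c}  FIRST(B)={c}  FIRST(C)={b,d}

FIRST(S) = ["a", "c", "d"]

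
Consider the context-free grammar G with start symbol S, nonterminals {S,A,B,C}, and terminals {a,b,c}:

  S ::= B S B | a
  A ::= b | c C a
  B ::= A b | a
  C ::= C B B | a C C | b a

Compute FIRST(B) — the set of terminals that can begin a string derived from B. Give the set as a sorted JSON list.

Compute FIRST by fixpoint:
iter 1:
  A via A→b: +{b}
  A via A→c C a: +{c}
  B via B→A b: +{b,c}
  B via B→a: +{a}
  C via C→a C C: +{a}
  C via C→b a: +{b}
  S via S→B S B: +{a,b,c}
  S: {a,b,c}  A: {b,c}  B: {a,b,c}  C: {a,b}
iter 2: — fixpoint
  S: {a,b,c}  A: {b,c}  B: {a,b,c}  C: {a,b}

FIRST(B) = ["a", "b", "c"]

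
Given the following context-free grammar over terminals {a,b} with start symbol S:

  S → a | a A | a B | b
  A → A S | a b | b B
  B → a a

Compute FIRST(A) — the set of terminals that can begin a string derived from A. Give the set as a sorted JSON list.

FIRST iteration:
round 1:
  A via A→a b: +{a}
  A via A→b B: +{b}
  B via B→a a: +{a}
  S via S→a: +{a}
  S via S→b: +{b}
  S: {a,b}  A: {a,b}  B: {a}
round 2: (no change)
  S: {a,b}  A: {a,b}  B: {a}

FIRST(A) = ["a", "b"]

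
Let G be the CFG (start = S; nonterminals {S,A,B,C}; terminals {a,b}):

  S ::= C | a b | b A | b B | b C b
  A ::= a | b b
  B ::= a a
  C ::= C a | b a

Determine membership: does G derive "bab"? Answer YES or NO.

Convert to CNF:
  S -> C T1 | T0 A | T0 B | T0 T1 | T0 X2 | T1 T0
  A -> T0 T0 | a
  B -> T1 T1
  C -> C T1 | T0 T1
  T0 -> b
  T1 -> a
  X2 -> C T0

CYK table (by increasing span):
  T[0,0] 'b' = {T0}  orig:{}
  T[1,1] 'a' = {A,T1}  orig:{A}
  T[2,2] 'b' = {T0}  orig:{}
  T[0,1] 'ba' = {C,S}
  T[1,2] 'ab' = {S}
  T[0,2] 'bab' = {X2}  orig:{}

S ∉ T[0,2] ⇒ NO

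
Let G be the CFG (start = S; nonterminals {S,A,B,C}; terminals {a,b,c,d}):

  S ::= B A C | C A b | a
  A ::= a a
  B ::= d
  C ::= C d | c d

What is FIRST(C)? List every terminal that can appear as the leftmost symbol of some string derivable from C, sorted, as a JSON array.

FIRST iteration:
pass 1:
  A via A→a a: +{a}
  B via B→d: +{d}
  C via C→c d: +{c}
  S via S→B A C: +{d}
  S via S→C A b: +{c}
  S via S→a: +{a}
  FIRST[S]={a,c,d}  FIRST[A]={a}  FIRST[B]={d}  FIRST[C]={c}
pass 2: — fixpoint
  FIRST[S]={a,c,d}  FIRST[A]={a}  FIRST[B]={d}  FIRST[C]={c}

FIRST(C) = ["c"]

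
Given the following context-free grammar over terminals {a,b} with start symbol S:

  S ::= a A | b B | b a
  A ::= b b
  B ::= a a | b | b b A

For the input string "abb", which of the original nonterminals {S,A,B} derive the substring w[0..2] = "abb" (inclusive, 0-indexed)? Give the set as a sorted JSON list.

Convert to CNF:
  S -> T0 B | T0 T1 | T1 A
  A -> T0 T0
  B -> T0 X2 | T1 T1 | b
  T0 -> b
  T1 -> a
  X2 -> T0 A

CYK table (by increasing span), restricted to cells inside w[0..2]:
  cell(0,0) a: {T1}  orig:{}
  cell(1,1) b: {B,T0}  orig:{B}
  cell(2,2) b: {B,T0}  orig:{B}
  cell(0,1) ab: ∅
  cell(1,2) bb: {A,S}
  cell(0,2) abb: {S}

Original NTs in T[0,2] deriving "abb": ["S"]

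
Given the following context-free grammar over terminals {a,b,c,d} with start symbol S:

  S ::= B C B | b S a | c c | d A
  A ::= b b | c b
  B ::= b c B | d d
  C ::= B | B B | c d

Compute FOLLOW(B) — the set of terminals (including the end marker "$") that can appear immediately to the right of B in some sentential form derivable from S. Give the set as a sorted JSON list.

FIRST sets, iterate to fixpoint:
pass 1:
  A via A→b b: +{b}
  A via A→c b: +{c}
  B via B→b c B: +{b}
  B via B→d d: +{d}
  C via C→B: +{b,d}
  C via C→c d: +{c}
  S via S→B C B: +{b,d}
  S via S→c c: +{c}
  S: {b,c,d}  A: {b,c}  B: {b,d}  C: {b,c,d}
pass 2: — fixpoint
  S: {b,c,d}  A: {b,c}  B: {b,d}  C: {b,c,d}

Compute FOLLOW by fixpoint:
seed FOLLOW(S) with $
round 1:
  C→B B: FOLLOW(B) ⊇ FIRST(B) = {b,d}; new: +{b,d}
  S→B C B: FOLLOW(B) ⊇ FIRST(C) = {b,c,d}; new: +{c}
  S→B C B: FOLLOW(C) ⊇ FIRST(B) = {b,d}; new: +{b,d}
  S→B C B: FOLLOW(B) ⊇ FOLLOW(S) ⊇ {$}; new: +{$}
  S→b S a: FOLLOW(S) ⊇ FIRST(a) = {a}; new: +{a}
  S→d A: FOLLOW(A) ⊇ FOLLOW(S) ⊇ {$,a}; new: +{$,a}
  FOLLOW(S)={$,a}  FOLLOW(A)={$,a}  FOLLOW(B)={$,b,c,d}  FOLLOW(C)={b,d}
round 2:
  S→B C B: FOLLOW(B) ⊇ FOLLOW(S) ⊇ {$,a}; new: +{a}
  FOLLOW(S)={$,a}  FOLLOW(A)={$,a}  FOLLOW(B)={$,a,b,c,d}  FOLLOW(C)={b,d}
round 3: — fixpoint
  FOLLOW(S)={$,a}  FOLLOW(A)={$,a}  FOLLOW(B)={$,a,b,c,d}  FOLLOW(C)={b,d}

FOLLOW(B) = ["$", "a", "b", "c", "d"]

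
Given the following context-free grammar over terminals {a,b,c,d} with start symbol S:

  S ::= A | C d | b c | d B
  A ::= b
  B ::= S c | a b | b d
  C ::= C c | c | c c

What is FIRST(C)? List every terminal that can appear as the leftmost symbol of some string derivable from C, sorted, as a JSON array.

FIRST iteration:
[1]
  A via A→b: +{b}
  B via B→a b: +{a}
  B via B→b d: +{b}
  C via C→c: +{c}
  S via S→A: +{b}
  S via S→C d: +{c}
  S via S→d B: +{d}
  FIRST[S]={b,c,d}  FIRST[A]={b}  FIRST[B]={a,b}  FIRST[C]={c}
[2]
  B via B→S c: +{c,d}
  FIRST[S]={b,c,d}  FIRST[A]={b}  FIRST[B]={a,b,c,d}  FIRST[C]={c}
[3] done
  FIRST[S]={b,c,d}  FIRST[A]={b}  FIRST[B]={a,b,c,d}  FIRST[C]={c}

FIRST(C) = ["c"]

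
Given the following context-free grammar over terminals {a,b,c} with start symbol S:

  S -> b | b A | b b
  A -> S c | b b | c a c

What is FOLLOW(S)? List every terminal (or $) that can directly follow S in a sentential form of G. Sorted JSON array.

FIRST sets, iterate to fixpoint:
pass 1:
  A via A→b b: +{b}
  A via A→c a c: +{c}
  S via S→b: +{b}
  S: {b}  A: {b,c}
pass 2: done
  S: {b}  A: {b,c}

FOLLOW iteration:
initialize: $ ∈ FOLLOW(S)
round 1:
  A→S c: FOLLOW(S) ⊇ FIRST(c) = {c}; new: +{c}
  S→b A: FOLLOW(A) ⊇ FOLLOW(S) ⊇ {$,c}; new: +{$,c}
  FOLLOW(S)={$,c}  FOLLOW(A)={$,c}
round 2: done
  FOLLOW(S)={$,c}  FOLLOW(A)={$,c}

FOLLOW(S) = ["$", "c"]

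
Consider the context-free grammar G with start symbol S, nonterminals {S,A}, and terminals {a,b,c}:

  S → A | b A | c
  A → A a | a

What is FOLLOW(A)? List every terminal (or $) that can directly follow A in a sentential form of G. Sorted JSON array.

FIRST sets, iterate to fixpoint:
pass 1:
  A via A→a: +{a}
  S via S→A: +{a}
  S via S→b A: +{b}
  S via S→c: +{c}
  S: {a,b,c}  A: {a}
pass 2: (no change)
  S: {a,b,c}  A: {a}

FOLLOW iteration:
initialize: $ ∈ FOLLOW(S)
iter 1:
  A→A a: FOLLOW(A) ⊇ FIRST(a) = {a}; new: +{a}
  S→A: FOLLOW(A) ⊇ FOLLOW(S) ⊇ {$}; new: +{$}
  S: {$}  A: {$,a}
iter 2: done
  S: {$}  A: {$,a}

FOLLOW(A) = ["$", "a"]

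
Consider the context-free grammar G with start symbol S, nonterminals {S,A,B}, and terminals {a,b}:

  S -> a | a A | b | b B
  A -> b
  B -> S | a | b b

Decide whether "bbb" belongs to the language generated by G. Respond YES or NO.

CNF form of G:
  S -> T0 A | T1 B | a | b
  A -> b
  B -> T0 A | T1 B | T1 T1 | a | b
  T0 -> a
  T1 -> b

Fill CYK table bottom-up:
  [0..0]={A,B,S,T1}  "b"  orig:{A,B,S}
  [1..1]={A,B,S,T1}  "b"  orig:{A,B,S}
  [2..2]={A,B,S,T1}  "b"  orig:{A,B,S}
  [0..1]={B,S}  "bb"
  [1..2]={B,S}  "bb"
  [0..2]={B,S}  "bbb"

S ∈ T[0,2] ⇒ YES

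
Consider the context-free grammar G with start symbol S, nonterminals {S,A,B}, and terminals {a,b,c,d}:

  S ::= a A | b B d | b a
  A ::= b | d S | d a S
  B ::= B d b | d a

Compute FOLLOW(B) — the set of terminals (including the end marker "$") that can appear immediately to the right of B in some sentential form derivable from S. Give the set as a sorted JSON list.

FIRST iteration:
round 1:
  A via A→b: +{b}
  A via A→d S: +{d}
  B via B→d a: +{d}
  S via S→a A: +{a}
  S via S→b B d: +{b}
  S: {a,b}  A: {b,d}  B: {d}
round 2: (stable)
  S: {a,b}  A: {b,d}  B: {d}

FOLLOW sets:
initialize: $ ∈ FOLLOW(S)
pass 1:
  B→B d b: FOLLOW(B) ⊇ FIRST(d) = {d}; new: +{d}
  S→a A: FOLLOW(A) ⊇ FOLLOW(S) ⊇ {$}; new: +{$}
  FOLLOW[S]={$}  FOLLOW[A]={$}  FOLLOW[B]={d}
pass 2: (stable)
  FOLLOW[S]={$}  FOLLOW[A]={$}  FOLLOW[B]={d}

FOLLOW(B) = ["d"]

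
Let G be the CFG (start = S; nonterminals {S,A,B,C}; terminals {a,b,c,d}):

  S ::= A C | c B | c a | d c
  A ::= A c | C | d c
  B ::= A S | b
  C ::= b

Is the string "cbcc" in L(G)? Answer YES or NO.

CNF form of G:
  S -> A C | T0 B | T0 T2 | T1 T0
  A -> A T0 | T1 T0 | b
  B -> A S | b
  C -> b
  T0 -> c
  T1 -> d
  T2 -> a

Fill CYK table bottom-up:
  [0..0]={T0}  "c"  orig:{}
  [1..1]={A,B,C}  "b"
  [2..2]={T0}  "c"  orig:{}
  [3..3]={T0}  "c"  orig:{}
  [0..1]={S}  "cb"
  [1..2]={A}  "bc"
  [2..3]=∅  "cc"
  [0..2]=∅  "cbc"
  [1..3]={A}  "bcc"
  [0..3]=∅  "cbcc"

S ∉ T[0,3] ⇒ NO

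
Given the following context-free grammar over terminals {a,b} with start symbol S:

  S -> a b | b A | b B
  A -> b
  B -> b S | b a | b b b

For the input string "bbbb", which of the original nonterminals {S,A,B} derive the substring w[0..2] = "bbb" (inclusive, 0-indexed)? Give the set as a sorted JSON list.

Convert to CNF:
  S -> T0 A | T0 B | T1 T0
  A -> b
  B -> T0 S | T0 T1 | T0 X2
  T0 -> b
  T1 -> a
  X2 -> T0 T0

Fill CYK table bottom-up, restricted to cells inside w[0..2]:
  cell(0,0) b: {A,T0}  orig:{A}
  cell(1,1) b: {A,T0}  orig:{A}
  cell(2,2) b: {A,T0}  orig:{A}
  cell(0,1) bb: {S,X2}  orig:{S}
  cell(1,2) bb: {S,X2}  orig:{S}
  cell(0,2) bbb: {B}

Original NTs in T[0,2] deriving "bbb": ["B"]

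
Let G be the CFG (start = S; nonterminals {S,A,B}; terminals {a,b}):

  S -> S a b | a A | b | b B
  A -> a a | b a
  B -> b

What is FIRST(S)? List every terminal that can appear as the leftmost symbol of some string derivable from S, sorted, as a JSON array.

Compute FIRST by fixpoint:
[1]
  A via A→a a: +{a}
  A via A→b a: +{b}
  B via B→b: +{b}
  S via S→a A: +{a}
  S via S→b: +{b}
  FIRST(S)={a,b}  FIRST(A)={a,b}  FIRST(B)={b}
[2] (no change)
  FIRST(S)={a,b}  FIRST(A)={a,b}  FIRST(B)={b}

FIRST(S) = ["a", "b"]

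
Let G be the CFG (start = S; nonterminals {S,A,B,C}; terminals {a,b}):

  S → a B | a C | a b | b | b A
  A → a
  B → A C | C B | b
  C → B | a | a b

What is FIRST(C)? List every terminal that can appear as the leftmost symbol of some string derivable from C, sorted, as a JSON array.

Compute FIRST by fixpoint:
round 1:
  A via A→a: +{a}
  B via B→A C: +{a}
  B via B→b: +{b}
  C via C→B: +{a,b}
  S via S→a B: +{a}
  S via S→b: +{b}
  S: {a,b}  A: {a}  B: {a,b}  C: {a,b}
round 2: (stable)
  S: {a,b}  A: {a}  B: {a,b}  C: {a,b}

FIRST(C) = ["a", "b"]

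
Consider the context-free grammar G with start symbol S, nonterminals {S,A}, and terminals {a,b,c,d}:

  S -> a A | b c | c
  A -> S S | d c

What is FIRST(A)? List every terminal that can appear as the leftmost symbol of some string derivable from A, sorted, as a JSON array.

FIRST sets, iterate to fixpoint:
round 1:
  A via A→d c: +{d}
  S via S→a A: +{a}
  S via S→b c: +{b}
  S via S→c: +{c}
  FIRST[S]={a,b,c}  FIRST[A]={d}
round 2:
  A via A→S S: +{a,b,c}
  FIRST[S]={a,b,c}  FIRST[A]={a,b,c,d}
round 3: — fixpoint
  FIRST[S]={a,b,c}  FIRST[A]={a,b,c,d}

FIRST(A) = ["a", "b", "c", "d"]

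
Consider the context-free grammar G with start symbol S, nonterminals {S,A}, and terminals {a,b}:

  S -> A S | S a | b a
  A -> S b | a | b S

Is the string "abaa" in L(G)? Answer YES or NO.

CNF form of G:
  S -> A S | S T1 | T0 T1
  A -> S T0 | T0 S | a
  T0 -> b
  T1 -> a

CYK fill:
  T[0,0] 'a' = {A,T1}  orig:{A}
  T[1,1] 'b' = {T0}  orig:{}
  T[2,2] 'a' = {A,T1}  orig:{A}
  T[3,3] 'a' = {A,T1}  orig:{A}
  T[0,1] 'ab' = ∅
  T[1,2] 'ba' = {S}
  T[2,3] 'aa' = ∅
  T[0,2] 'aba' = {S}
  T[1,3] 'baa' = {S}
  T[0,3] 'abaa' = {S}

S ∈ T[0,3] ⇒ YES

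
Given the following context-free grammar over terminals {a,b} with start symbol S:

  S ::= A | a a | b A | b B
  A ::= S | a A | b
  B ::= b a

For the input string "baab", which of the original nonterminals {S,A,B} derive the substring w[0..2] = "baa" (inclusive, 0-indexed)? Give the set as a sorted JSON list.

Convert to CNF:
  S -> T0 A | T0 T0 | T1 A | T1 B | b
  A -> T0 A | T0 T0 | T1 A | T1 B | b
  B -> T1 T0
  T0 -> a
  T1 -> b

CYK table (by increasing span) — only the sub-triangle for w[0..2]:
  [0..0]={A,S,T1}  "b"  orig:{A,S}
  [1..1]={T0}  "a"  orig:{}
  [2..2]={T0}  "a"  orig:{}
  [0..1]={B}  "ba"
  [1..2]={A,S}  "aa"
  [0..2]={A,S}  "baa"

Original NTs in T[0,2] deriving "baa": ["A", "S"]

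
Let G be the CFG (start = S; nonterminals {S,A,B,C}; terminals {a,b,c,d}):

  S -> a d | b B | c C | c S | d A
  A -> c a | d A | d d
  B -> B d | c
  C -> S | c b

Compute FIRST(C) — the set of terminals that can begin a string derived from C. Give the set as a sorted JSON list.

FIRST sets, iterate to fixpoint:
[1]
  A via A→c a: +{c}
  A via A→d A: +{d}
  B via B→c: +{c}
  C via C→c b: +{c}
  S via S→a d: +{a}
  S via S→b B: +{b}
  S via S→c C: +{c}
  S via S→d A: +{d}
  FIRST[S]={a,b,c,d}  FIRST[A]={c,d}  FIRST[B]={c}  FIRST[C]={c}
[2]
  C via C→S: +{a,b,d}
  FIRST[S]={a,b,c,d}  FIRST[A]={c,d}  FIRST[B]={c}  FIRST[C]={a,b,c,d}
[3] — fixpoint
  FIRST[S]={a,b,c,d}  FIRST[A]={c,d}  FIRST[B]={c}  FIRST[C]={a,b,c,d}

FIRST(C) = ["a", "b", "c", "d"]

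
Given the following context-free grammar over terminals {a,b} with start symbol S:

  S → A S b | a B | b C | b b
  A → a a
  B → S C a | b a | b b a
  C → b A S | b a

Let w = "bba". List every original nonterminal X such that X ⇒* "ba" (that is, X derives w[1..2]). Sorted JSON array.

Convert to CNF:
  S -> A X5 | T0 B | T1 C | T1 T1
  A -> T0 T0
  B -> S X2 | T1 T0 | T1 X3
  C -> T1 T0 | T1 X4
  T0 -> a
  T1 -> b
  X2 -> C T0
  X3 -> T1 T0
  X4 -> A S
  X5 -> S T1

CYK table (by increasing span) — only the sub-triangle for w[1..2]:
  cell(1,1) b: {T1}  orig:{}
  cell(2,2) a: {T0}  orig:{}
  cell(1,2) ba: {B,C,X3}  orig:{B,C}

Original NTs in T[1,2] deriving "ba": ["B", "C"]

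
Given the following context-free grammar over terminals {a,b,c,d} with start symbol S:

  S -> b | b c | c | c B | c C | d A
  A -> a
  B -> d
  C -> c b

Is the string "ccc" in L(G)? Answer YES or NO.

Convert to CNF:
  S -> T0 B | T0 C | T1 T0 | T2 A | b | c
  A -> a
  B -> d
  C -> T0 T1
  T0 -> c
  T1 -> b
  T2 -> d

CYK table (by increasing span):
  T[0,0] 'c' = {S,T0}  orig:{S}
  T[1,1] 'c' = {S,T0}  orig:{S}
  T[2,2] 'c' = {S,T0}  orig:{S}
  T[0,1] 'cc' = ∅
  T[1,2] 'cc' = ∅
  T[0,2] 'ccc' = ∅

S ∉ T[0,2] ⇒ NO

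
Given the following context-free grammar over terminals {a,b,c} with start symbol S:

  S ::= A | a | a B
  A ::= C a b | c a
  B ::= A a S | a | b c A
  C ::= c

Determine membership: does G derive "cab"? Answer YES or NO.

Convert to CNF:
  S -> C X6 | T0 B | T2 T0 | a
  A -> C X3 | T2 T0
  B -> A X4 | T1 X5 | a
  C -> c
  T0 -> a
  T1 -> b
  T2 -> c
  X3 -> T0 T1
  X4 -> T0 S
  X5 -> T2 A
  X6 -> T0 T1

Fill CYK table bottom-up:
  [0..0]={C,T2}  "c"  orig:{C}
  [1..1]={B,S,T0}  "a"  orig:{B,S}
  [2..2]={T1}  "b"  orig:{}
  [0..1]={A,S}  "ca"
  [1..2]={X3,X6}  "ab"  orig:{}
  [0..2]={A,S}  "cab"

S ∈ T[0,2] ⇒ YES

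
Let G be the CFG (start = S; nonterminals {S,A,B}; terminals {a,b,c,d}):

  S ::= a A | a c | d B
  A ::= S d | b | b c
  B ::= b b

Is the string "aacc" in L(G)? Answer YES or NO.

CNF form of G:
  S -> T0 B | T3 A | T3 T2
  A -> S T0 | T1 T2 | b
  B -> T1 T1
  T0 -> d
  T1 -> b
  T2 -> c
  T3 -> a

CYK fill:
  T[0,0] 'a' = {T3}  orig:{}
  T[1,1] 'a' = {T3}  orig:{}
  T[2,2] 'c' = {T2}  orig:{}
  T[3,3] 'c' = {T2}  orig:{}
  T[0,1] 'aa' = ∅
  T[1,2] 'ac' = {S}
  T[2,3] 'cc' = ∅
  T[0,2] 'aac' = ∅
  T[1,3] 'acc' = ∅
  T[0,3] 'aacc' = ∅

S ∉ T[0,3] ⇒ NO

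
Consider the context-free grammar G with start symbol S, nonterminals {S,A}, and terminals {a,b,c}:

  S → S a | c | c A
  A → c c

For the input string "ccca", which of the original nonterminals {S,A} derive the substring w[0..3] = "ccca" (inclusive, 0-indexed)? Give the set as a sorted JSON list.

CNF form of G:
  S -> S T1 | T0 A | c
  A -> T0 T0
  T0 -> c
  T1 -> a

CYK table (by increasing span) — only the sub-triangle for w[0..3]:
  [0..0]={S,T0}  "c"  orig:{S}
  [1..1]={S,T0}  "c"  orig:{S}
  [2..2]={S,T0}  "c"  orig:{S}
  [3..3]={T1}  "a"  orig:{}
  [0..1]={A}  "cc"
  [1..2]={A}  "cc"
  [2..3]={S}  "ca"
  [0..2]={S}  "ccc"
  [1..3]=∅  "cca"
  [0..3]={S}  "ccca"

Original NTs in T[0,3] deriving "ccca": ["S"]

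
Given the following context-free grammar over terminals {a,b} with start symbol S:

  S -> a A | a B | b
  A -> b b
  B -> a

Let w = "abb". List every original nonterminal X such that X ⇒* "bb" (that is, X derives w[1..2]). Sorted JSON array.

CNF form of G:
  S -> T1 A | T1 B | b
  A -> T0 T0
  B -> a
  T0 -> b
  T1 -> a

CYK table (by increasing span), restricted to cells inside w[1..2]:
  T[1,1] 'b' = {S,T0}  orig:{S}
  T[2,2] 'b' = {S,T0}  orig:{S}
  T[1,2] 'bb' = {A}

Original NTs in T[1,2] deriving "bb": ["A"]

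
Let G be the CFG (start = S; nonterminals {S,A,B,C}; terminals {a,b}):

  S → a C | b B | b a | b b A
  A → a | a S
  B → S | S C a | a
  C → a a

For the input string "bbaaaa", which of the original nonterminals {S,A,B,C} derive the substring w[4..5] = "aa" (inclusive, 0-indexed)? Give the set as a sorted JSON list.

Convert to CNF:
  S -> T0 C | T1 B | T1 T0 | T1 X4
  A -> T0 S | a
  B -> S X2 | T0 C | T1 B | T1 T0 | T1 X3 | a
  C -> T0 T0
  T0 -> a
  T1 -> b
  X2 -> C T0
  X3 -> T1 A
  X4 -> T1 A

CYK table (by increasing span), restricted to cells inside w[4..5]:
  [4..4]={A,B,T0}  "a"  orig:{A,B}
  [5..5]={A,B,T0}  "a"  orig:{A,B}
  [4..5]={C}  "aa"

Original NTs in T[4,5] deriving "aa": ["C"]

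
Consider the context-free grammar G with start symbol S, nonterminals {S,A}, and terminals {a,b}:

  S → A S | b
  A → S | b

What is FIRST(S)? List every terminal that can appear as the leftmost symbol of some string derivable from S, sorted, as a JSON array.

Compute FIRST by fixpoint:
iter 1:
  A via A→b: +{b}
  S via S→A S: +{b}
  FIRST(S)={b}  FIRST(A)={b}
iter 2: (no change)
  FIRST(S)={b}  FIRST(A)={b}

FIRST(S) = ["b"]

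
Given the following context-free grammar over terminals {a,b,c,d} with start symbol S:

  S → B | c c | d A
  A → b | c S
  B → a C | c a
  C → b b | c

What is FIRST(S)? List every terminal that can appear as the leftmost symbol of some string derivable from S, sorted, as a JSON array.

FIRST iteration:
pass 1:
  A via A→b: +{b}
  A via A→c S: +{c}
  B via B→a C: +{a}
  B via B→c a: +{c}
  C via C→b b: +{b}
  C via C→c: +{c}
  S via S→B: +{a,c}
  S via S→d A: +{d}
  S: {a,c,d}  A: {b,c}  B: {a,c}  C: {b,c}
pass 2: (stable)
  S: {a,c,d}  A: {b,c}  B: {a,c}  C: {b,c}

FIRST(S) = ["a", "c", "d"]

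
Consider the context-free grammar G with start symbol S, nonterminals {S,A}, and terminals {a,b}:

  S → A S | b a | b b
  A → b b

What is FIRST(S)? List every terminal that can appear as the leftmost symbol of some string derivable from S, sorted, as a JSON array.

FIRST sets, iterate to fixpoint:
round 1:
  A via A→b b: +{b}
  S via S→A S: +{b}
  S: {b}  A: {b}
round 2: (stable)
  S: {b}  A: {b}

FIRST(S) = ["b"]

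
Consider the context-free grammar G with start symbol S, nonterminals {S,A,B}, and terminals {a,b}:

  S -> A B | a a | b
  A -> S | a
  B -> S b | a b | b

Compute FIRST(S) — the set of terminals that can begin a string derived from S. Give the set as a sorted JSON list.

Compute FIRST by fixpoint:
iter 1:
  A via A→a: +{a}
  B via B→a b: +{a}
  B via B→b: +{b}
  S via S→A B: +{a}
  S via S→b: +{b}
  S: {a,b}  A: {a}  B: {a,b}
iter 2:
  A via A→S: +{b}
  S: {a,b}  A: {a,b}  B: {a,b}
iter 3: (no change)
  S: {a,b}  A: {a,b}  B: {a,b}

FIRST(S) = ["a", "b"]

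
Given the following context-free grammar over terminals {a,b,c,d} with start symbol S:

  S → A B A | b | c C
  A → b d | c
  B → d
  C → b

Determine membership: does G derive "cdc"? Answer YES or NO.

Convert to CNF:
  S -> A X3 | T2 C | b
  A -> T0 T1 | c
  B -> d
  C -> b
  T0 -> b
  T1 -> d
  T2 -> c
  X3 -> B A

CYK fill:
  [0..0]={A,T2}  "c"  orig:{A}
  [1..1]={B,T1}  "d"  orig:{B}
  [2..2]={A,T2}  "c"  orig:{A}
  [0..1]=∅  "cd"
  [1..2]={X3}  "dc"  orig:{}
  [0..2]={S}  "cdc"

S ∈ T[0,2] ⇒ YES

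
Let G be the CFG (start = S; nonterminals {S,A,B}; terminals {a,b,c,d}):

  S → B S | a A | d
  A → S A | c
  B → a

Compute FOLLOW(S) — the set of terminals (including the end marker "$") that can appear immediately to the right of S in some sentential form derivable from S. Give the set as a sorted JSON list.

Compute FIRST by fixpoint:
[1]
  A via A→c: +{c}
  B via B→a: +{a}
  S via S→B S: +{a}
  S via S→d: +{d}
  FIRST(S)={a,d}  FIRST(A)={c}  FIRST(B)={a}
[2]
  A via A→S A: +{a,d}
  FIRST(S)={a,d}  FIRST(A)={a,c,d}  FIRST(B)={a}
[3] (stable)
  FIRST(S)={a,d}  FIRST(A)={a,c,d}  FIRST(B)={a}

FOLLOW sets:
FOLLOW(S) := {$}
pass 1:
  A→S A: FOLLOW(S) ⊇ FIRST(A) = {a,c,d}; new: +{a,c,d}
  S→B S: FOLLOW(B) ⊇ FIRST(S) = {a,d}; new: +{a,d}
  S→a A: FOLLOW(A) ⊇ FOLLOW(S) ⊇ {$,a,c,d}; new: +{$,a,c,d}
  FOLLOW(S)={$,a,c,d}  FOLLOW(A)={$,a,c,d}  FOLLOW(B)={a,d}
pass 2: — fixpoint
  FOLLOW(S)={$,a,c,d}  FOLLOW(A)={$,a,c,d}  FOLLOW(B)={a,d}

FOLLOW(S) = ["$", "a", "c", "d"]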